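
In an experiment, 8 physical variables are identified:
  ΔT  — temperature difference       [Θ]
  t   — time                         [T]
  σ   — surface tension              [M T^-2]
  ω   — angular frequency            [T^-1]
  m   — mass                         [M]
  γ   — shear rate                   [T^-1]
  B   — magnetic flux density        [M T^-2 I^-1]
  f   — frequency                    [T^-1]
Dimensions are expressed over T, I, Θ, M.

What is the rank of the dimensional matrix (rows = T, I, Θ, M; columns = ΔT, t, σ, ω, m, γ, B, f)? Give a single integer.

Write exponents as rows T,I,Θ,M / cols ΔT,t,σ,ω,m,γ,B,f:
  T: [ 0  1 -2 -1  0 -1 -2 -1]
  I: [ 0  0  0  0  0  0 -1  0]
  Θ: [ 1  0  0  0  0  0  0  0]
  M: [ 0  0  1  0  1  0  1  0]
RREF → pivots at {ΔT,t,σ,B} ⇒ r = 4

4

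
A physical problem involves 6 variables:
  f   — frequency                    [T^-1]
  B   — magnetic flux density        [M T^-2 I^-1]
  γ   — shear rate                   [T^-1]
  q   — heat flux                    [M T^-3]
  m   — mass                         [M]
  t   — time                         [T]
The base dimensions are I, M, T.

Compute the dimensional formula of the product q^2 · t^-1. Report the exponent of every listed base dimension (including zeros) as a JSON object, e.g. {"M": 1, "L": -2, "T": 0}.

Write exponents as rows I,M,T / cols f,B,γ,q,m,t:
  I: [ 0 -1  0  0  0  0]
  M: [ 0  1  0  1  1  0]
  T: [-1 -2 -1 -3  0  1]
  [I]: (2)·0+(-1)·0 = 0
  [M]: (2)·1+(-1)·0 = 2
  [T]: (2)·-3+(-1)·1 = -7
⇒ M^2 T^-7

{"I": 0, "M": 2, "T": -7}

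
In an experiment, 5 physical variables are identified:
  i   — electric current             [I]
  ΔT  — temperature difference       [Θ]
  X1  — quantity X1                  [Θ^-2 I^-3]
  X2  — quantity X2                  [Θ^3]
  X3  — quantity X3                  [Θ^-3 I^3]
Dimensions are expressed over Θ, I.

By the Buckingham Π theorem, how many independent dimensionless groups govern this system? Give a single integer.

Dimensional matrix (Θ×I by i×ΔT×X1×X2×X3):
  Θ: [ 0  1 -2  3 -3]
  I: [ 1  0 -3  0  3]
RREF → pivots at {i,ΔT} ⇒ r = 2
Π count = n − r = 5 − 2 = 3

3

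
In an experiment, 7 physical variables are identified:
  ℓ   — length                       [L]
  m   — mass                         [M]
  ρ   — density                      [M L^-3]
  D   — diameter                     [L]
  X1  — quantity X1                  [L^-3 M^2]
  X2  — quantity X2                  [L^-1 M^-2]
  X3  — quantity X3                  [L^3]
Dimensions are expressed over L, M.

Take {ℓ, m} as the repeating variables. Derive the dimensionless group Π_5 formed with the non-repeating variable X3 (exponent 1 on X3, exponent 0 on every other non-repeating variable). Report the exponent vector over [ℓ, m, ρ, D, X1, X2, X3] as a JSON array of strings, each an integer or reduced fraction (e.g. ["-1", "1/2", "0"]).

Dimensional matrix (L×M by ℓ×m×ρ×D×X1×X2×X3):
  L: [ 1  0 -3  1 -3 -1  3]
  M: [ 0  1  1  0  2 -2  0]
Echelon form has 2 nonzero rows (pivots: ℓ,m)
Repeat: ℓ,m; free: ρ,D,X1,X2,X3
RREF:
  r0: [   1    0   -3    1   -3   -1    3]
  r1: [   0    1    1    0    2   -2    0]
Fix exponent of X3 at 1, ρ at 0, D at 0, X1 at 0, X2 at 0; solve each RREF row for its pivot's exponent:
  r0: exp(ℓ) + (3)·1 = 0 ⇒ exp(ℓ) = -3
  r1: exp(m) + (0)·1 = 0 ⇒ exp(m) = 0
Π_5 = ℓ^-3 · X3

["-3", "0", "0", "0", "0", "0", "1"]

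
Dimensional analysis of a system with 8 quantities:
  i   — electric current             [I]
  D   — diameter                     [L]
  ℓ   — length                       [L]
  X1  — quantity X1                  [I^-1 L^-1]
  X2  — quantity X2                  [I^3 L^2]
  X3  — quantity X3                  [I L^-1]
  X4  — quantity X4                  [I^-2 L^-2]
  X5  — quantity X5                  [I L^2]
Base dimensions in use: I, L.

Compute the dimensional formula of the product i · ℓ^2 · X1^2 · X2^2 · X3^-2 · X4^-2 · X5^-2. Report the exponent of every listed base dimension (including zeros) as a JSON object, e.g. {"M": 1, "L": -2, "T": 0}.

Dimensional matrix (I×L by i×D×ℓ×X1×X2×X3×X4×X5):
  I: [ 1  0  0 -1  3  1 -2  1]
  L: [ 0  1  1 -1  2 -1 -2  2]
  [I]: (1)·1+(2)·0+(2)·-1+(2)·3+(-2)·1+(-2)·-2+(-2)·1 = 5
  [L]: (1)·0+(2)·1+(2)·-1+(2)·2+(-2)·-1+(-2)·-2+(-2)·2 = 6
⇒ I^5 L^6

{"I": 5, "L": 6}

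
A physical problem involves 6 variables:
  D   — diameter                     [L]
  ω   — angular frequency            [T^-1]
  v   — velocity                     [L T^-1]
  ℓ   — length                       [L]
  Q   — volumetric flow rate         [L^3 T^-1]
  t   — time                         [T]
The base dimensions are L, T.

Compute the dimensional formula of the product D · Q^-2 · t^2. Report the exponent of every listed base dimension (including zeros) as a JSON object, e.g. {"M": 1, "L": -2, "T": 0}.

{"L": -5, "T": 4}

Write exponents as rows L,T / cols D,ω,v,ℓ,Q,t:
  L: [ 1  0  1  1  3  0]
  T: [ 0 -1 -1  0 -1  1]
  [L]: (1)·1+(-2)·3+(2)·0 = -5
  [T]: (1)·0+(-2)·-1+(2)·1 = 4
⇒ L^-5 T^4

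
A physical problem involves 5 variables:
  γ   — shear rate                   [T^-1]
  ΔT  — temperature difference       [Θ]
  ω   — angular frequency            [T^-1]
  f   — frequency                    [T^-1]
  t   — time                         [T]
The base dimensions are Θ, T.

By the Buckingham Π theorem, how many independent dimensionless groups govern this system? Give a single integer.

3

Write exponents as rows Θ,T / cols γ,ΔT,ω,f,t:
  Θ: [ 0  1  0  0  0]
  T: [-1  0 -1 -1  1]
Row reduction gives pivot columns γ,ΔT; rank = 2
Π count = n − r = 5 − 2 = 3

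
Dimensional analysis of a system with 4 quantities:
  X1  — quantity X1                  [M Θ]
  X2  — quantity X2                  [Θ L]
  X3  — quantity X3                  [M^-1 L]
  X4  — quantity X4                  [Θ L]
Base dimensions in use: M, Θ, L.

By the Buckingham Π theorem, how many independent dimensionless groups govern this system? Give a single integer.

Exponent matrix [M,Θ,L] × [X1,X2,X3,X4]:
  M: [ 1  0 -1  0]
  Θ: [ 1  1  0  1]
  L: [ 0  1  1  1]
Echelon form has 2 nonzero rows (pivots: X1,X2)
n=4, r=2 ⇒ 2 dimensionless groups

2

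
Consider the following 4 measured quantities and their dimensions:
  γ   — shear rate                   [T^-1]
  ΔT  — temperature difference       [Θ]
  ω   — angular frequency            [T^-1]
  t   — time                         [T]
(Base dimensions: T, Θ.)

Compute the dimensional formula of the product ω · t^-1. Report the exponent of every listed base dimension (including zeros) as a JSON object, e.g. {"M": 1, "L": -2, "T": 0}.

Dimensional matrix (T×Θ by γ×ΔT×ω×t):
  T: [-1  0 -1  1]
  Θ: [ 0  1  0  0]
  [T]: (1)·-1+(-1)·1 = -2
  [Θ]: (1)·0+(-1)·0 = 0
⇒ T^-2

{"T": -2, "Θ": 0}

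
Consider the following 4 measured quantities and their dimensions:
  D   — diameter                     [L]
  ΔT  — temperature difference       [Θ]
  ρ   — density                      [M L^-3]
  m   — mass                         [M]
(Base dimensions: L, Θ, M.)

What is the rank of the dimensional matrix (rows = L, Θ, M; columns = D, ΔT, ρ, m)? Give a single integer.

Exponent matrix [L,Θ,M] × [D,ΔT,ρ,m]:
  L: [ 1  0 -3  0]
  Θ: [ 0  1  0  0]
  M: [ 0  0  1  1]
Echelon form has 3 nonzero rows (pivots: D,ΔT,ρ)

3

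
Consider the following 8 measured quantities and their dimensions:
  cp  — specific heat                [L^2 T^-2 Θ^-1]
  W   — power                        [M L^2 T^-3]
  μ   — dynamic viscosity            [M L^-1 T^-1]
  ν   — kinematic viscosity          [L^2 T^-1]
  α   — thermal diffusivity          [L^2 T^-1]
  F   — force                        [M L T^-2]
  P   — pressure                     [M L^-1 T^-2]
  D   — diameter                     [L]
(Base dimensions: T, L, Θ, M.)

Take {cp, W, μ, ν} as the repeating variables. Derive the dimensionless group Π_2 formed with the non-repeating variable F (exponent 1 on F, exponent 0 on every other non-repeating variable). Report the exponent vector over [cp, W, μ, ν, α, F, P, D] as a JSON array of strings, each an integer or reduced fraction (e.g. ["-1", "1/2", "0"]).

["0", "0", "-1", "-1", "0", "1", "0", "0"]

Exponent matrix [T,L,Θ,M] × [cp,W,μ,ν,α,F,P,D]:
  T: [-2 -3 -1 -1 -1 -2 -2  0]
  L: [ 2  2 -1  2  2  1 -1  1]
  Θ: [-1  0  0  0  0  0  0  0]
  M: [ 0  1  1  0  0  1  1  0]
Echelon form has 4 nonzero rows (pivots: cp,W,μ,ν)
Repeat: cp,W,μ,ν; free: α,F,P,D
RREF:
  r0: [   1    0    0    0    0    0    0    0]
  r1: [   0    1    0    0    0    0    2   -1]
  r2: [   0    0    1    0    0    1   -1    1]
  r3: [   0    0    0    1    1    1   -3    2]
Fix exponent of F at 1, α at 0, P at 0, D at 0; solve each RREF row for its pivot's exponent:
  r0: exp(cp) + (0)·1 = 0 ⇒ exp(cp) = 0
  r1: exp(W) + (0)·1 = 0 ⇒ exp(W) = 0
  r2: exp(μ) + (1)·1 = 0 ⇒ exp(μ) = -1
  r3: exp(ν) + (1)·1 = 0 ⇒ exp(ν) = -1
Π_2 = μ^-1 · ν^-1 · F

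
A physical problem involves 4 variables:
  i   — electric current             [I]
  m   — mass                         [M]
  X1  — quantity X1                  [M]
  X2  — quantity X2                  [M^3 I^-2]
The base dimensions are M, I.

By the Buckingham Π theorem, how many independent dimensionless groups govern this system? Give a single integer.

2

Dimensional matrix (M×I by i×m×X1×X2):
  M: [ 0  1  1  3]
  I: [ 1  0  0 -2]
RREF → pivots at {i,m} ⇒ r = 2
n=4, r=2 ⇒ 2 dimensionless groups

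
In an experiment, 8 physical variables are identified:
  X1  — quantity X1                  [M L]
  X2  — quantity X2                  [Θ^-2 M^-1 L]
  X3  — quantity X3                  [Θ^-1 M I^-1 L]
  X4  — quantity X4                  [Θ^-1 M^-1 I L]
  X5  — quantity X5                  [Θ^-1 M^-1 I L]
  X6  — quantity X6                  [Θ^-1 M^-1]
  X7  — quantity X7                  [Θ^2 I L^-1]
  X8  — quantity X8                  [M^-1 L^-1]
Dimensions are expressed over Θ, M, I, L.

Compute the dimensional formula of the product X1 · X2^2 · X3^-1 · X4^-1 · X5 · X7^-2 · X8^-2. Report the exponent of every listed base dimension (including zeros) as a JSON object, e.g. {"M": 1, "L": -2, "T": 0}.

{"Θ": -7, "M": 0, "I": -1, "L": 6}

Dimensional matrix (Θ×M×I×L by X1×X2×X3×X4×X5×X6×X7×X8):
  Θ: [ 0 -2 -1 -1 -1 -1  2  0]
  M: [ 1 -1  1 -1 -1 -1  0 -1]
  I: [ 0  0 -1  1  1  0  1  0]
  L: [ 1  1  1  1  1  0 -1 -1]
  [Θ]: (1)·0+(2)·-2+(-1)·-1+(-1)·-1+(1)·-1+(-2)·2+(-2)·0 = -7
  [M]: (1)·1+(2)·-1+(-1)·1+(-1)·-1+(1)·-1+(-2)·0+(-2)·-1 = 0
  [I]: (1)·0+(2)·0+(-1)·-1+(-1)·1+(1)·1+(-2)·1+(-2)·0 = -1
  [L]: (1)·1+(2)·1+(-1)·1+(-1)·1+(1)·1+(-2)·-1+(-2)·-1 = 6
⇒ Θ^-7 I^-1 L^6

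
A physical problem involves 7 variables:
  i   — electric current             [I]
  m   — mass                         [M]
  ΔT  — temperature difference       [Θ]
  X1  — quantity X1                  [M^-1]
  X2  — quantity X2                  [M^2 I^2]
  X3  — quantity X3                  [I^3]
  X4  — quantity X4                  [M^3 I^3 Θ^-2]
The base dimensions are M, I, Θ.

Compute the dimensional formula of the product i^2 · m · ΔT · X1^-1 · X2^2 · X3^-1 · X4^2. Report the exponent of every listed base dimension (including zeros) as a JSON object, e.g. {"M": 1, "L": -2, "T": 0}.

{"M": 12, "I": 9, "Θ": -3}

Write exponents as rows M,I,Θ / cols i,m,ΔT,X1,X2,X3,X4:
  M: [ 0  1  0 -1  2  0  3]
  I: [ 1  0  0  0  2  3  3]
  Θ: [ 0  0  1  0  0  0 -2]
  [M]: (2)·0+(1)·1+(1)·0+(-1)·-1+(2)·2+(-1)·0+(2)·3 = 12
  [I]: (2)·1+(1)·0+(1)·0+(-1)·0+(2)·2+(-1)·3+(2)·3 = 9
  [Θ]: (2)·0+(1)·0+(1)·1+(-1)·0+(2)·0+(-1)·0+(2)·-2 = -3
⇒ M^12 I^9 Θ^-3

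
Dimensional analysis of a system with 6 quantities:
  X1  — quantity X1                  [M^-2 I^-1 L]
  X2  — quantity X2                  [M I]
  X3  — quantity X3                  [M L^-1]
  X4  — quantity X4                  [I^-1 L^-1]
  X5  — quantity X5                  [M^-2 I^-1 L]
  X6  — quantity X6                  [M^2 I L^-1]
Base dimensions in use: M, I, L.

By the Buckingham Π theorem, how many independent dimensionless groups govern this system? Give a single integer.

4

Exponent matrix [M,I,L] × [X1,X2,X3,X4,X5,X6]:
  M: [-2  1  1  0 -2  2]
  I: [-1  1  0 -1 -1  1]
  L: [ 1  0 -1 -1  1 -1]
RREF → pivots at {X1,X2} ⇒ r = 2
n=6, r=2 ⇒ 4 dimensionless groups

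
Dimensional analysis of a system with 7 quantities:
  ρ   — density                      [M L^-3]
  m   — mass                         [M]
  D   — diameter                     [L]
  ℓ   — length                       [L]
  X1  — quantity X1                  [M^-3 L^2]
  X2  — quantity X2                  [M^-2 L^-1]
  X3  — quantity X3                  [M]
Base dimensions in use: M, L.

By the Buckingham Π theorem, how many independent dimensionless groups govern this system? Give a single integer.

Exponent matrix [M,L] × [ρ,m,D,ℓ,X1,X2,X3]:
  M: [ 1  1  0  0 -3 -2  1]
  L: [-3  0  1  1  2 -1  0]
Row reduction gives pivot columns ρ,m; rank = 2
n=7, r=2 ⇒ 5 dimensionless groups

5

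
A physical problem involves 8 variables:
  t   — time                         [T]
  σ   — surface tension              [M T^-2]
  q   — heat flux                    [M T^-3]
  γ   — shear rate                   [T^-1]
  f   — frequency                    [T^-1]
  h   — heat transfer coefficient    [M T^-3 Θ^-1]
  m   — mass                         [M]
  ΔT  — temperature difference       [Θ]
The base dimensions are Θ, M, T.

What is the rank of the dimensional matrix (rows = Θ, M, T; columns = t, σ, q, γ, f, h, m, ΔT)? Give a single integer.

3

Write exponents as rows Θ,M,T / cols t,σ,q,γ,f,h,m,ΔT:
  Θ: [ 0  0  0  0  0 -1  0  1]
  M: [ 0  1  1  0  0  1  1  0]
  T: [ 1 -2 -3 -1 -1 -3  0  0]
Row reduction gives pivot columns t,σ,h; rank = 3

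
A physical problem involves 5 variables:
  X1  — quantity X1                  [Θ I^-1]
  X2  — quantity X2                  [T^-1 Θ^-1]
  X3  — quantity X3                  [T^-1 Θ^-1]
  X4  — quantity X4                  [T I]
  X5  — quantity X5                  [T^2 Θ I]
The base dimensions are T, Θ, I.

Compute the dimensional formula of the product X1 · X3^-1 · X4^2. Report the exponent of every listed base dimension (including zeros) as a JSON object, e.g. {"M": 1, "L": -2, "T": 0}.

{"T": 3, "Θ": 2, "I": 1}

Exponent matrix [T,Θ,I] × [X1,X2,X3,X4,X5]:
  T: [ 0 -1 -1  1  2]
  Θ: [ 1 -1 -1  0  1]
  I: [-1  0  0  1  1]
  [T]: (1)·0+(-1)·-1+(2)·1 = 3
  [Θ]: (1)·1+(-1)·-1+(2)·0 = 2
  [I]: (1)·-1+(-1)·0+(2)·1 = 1
⇒ T^3 Θ^2 I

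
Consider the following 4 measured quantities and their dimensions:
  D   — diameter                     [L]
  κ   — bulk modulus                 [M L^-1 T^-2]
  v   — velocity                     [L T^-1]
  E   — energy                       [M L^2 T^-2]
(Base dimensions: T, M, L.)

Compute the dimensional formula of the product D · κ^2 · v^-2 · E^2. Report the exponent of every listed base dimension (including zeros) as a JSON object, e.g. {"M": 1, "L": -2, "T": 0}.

{"T": -6, "M": 4, "L": 1}

Dimensional matrix (T×M×L by D×κ×v×E):
  T: [ 0 -2 -1 -2]
  M: [ 0  1  0  1]
  L: [ 1 -1  1  2]
  [T]: (1)·0+(2)·-2+(-2)·-1+(2)·-2 = -6
  [M]: (1)·0+(2)·1+(-2)·0+(2)·1 = 4
  [L]: (1)·1+(2)·-1+(-2)·1+(2)·2 = 1
⇒ T^-6 M^4 L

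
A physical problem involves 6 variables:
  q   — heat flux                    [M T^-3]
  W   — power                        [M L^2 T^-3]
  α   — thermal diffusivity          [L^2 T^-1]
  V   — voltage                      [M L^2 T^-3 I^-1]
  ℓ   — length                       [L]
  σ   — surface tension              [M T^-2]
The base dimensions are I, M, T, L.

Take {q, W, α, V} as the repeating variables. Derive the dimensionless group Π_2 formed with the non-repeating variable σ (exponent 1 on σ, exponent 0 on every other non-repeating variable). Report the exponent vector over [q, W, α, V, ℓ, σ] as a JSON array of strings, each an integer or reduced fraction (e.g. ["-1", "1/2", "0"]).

["0", "-1", "1", "0", "0", "1"]

Dimensional matrix (I×M×T×L by q×W×α×V×ℓ×σ):
  I: [ 0  0  0 -1  0  0]
  M: [ 1  1  0  1  0  1]
  T: [-3 -3 -1 -3  0 -2]
  L: [ 0  2  2  2  1  0]
RREF → pivots at {q,W,α,V} ⇒ r = 4
Repeat: q,W,α,V; free: ℓ,σ
RREF:
  r0: [   1    0    0    0 -1/2    0]
  r1: [   0    1    0    0  1/2    1]
  r2: [   0    0    1    0    0   -1]
  r3: [   0    0    0    1    0    0]
Fix exponent of σ at 1, ℓ at 0; solve each RREF row for its pivot's exponent:
  r0: exp(q) + (0)·1 = 0 ⇒ exp(q) = 0
  r1: exp(W) + (1)·1 = 0 ⇒ exp(W) = -1
  r2: exp(α) + (-1)·1 = 0 ⇒ exp(α) = 1
  r3: exp(V) + (0)·1 = 0 ⇒ exp(V) = 0
Π_2 = W^-1 · α · σ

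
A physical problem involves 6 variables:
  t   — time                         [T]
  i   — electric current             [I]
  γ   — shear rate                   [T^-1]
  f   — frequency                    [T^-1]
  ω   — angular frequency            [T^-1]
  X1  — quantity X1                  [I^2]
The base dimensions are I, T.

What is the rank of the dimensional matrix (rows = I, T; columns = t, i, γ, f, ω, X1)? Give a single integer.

Dimensional matrix (I×T by t×i×γ×f×ω×X1):
  I: [ 0  1  0  0  0  2]
  T: [ 1  0 -1 -1 -1  0]
Row reduction gives pivot columns t,i; rank = 2

2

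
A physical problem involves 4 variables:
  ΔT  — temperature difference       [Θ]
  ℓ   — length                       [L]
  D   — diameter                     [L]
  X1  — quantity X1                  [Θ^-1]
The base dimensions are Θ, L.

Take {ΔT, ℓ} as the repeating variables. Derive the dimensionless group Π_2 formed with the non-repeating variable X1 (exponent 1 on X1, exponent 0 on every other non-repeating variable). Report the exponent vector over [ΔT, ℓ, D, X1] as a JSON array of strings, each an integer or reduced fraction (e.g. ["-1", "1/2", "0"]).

["1", "0", "0", "1"]

Exponent matrix [Θ,L] × [ΔT,ℓ,D,X1]:
  Θ: [ 1  0  0 -1]
  L: [ 0  1  1  0]
RREF → pivots at {ΔT,ℓ} ⇒ r = 2
Repeat: ΔT,ℓ; free: D,X1
RREF:
  r0: [   1    0    0   -1]
  r1: [   0    1    1    0]
Fix exponent of X1 at 1, D at 0; solve each RREF row for its pivot's exponent:
  r0: exp(ΔT) + (-1)·1 = 0 ⇒ exp(ΔT) = 1
  r1: exp(ℓ) + (0)·1 = 0 ⇒ exp(ℓ) = 0
Π_2 = ΔT · X1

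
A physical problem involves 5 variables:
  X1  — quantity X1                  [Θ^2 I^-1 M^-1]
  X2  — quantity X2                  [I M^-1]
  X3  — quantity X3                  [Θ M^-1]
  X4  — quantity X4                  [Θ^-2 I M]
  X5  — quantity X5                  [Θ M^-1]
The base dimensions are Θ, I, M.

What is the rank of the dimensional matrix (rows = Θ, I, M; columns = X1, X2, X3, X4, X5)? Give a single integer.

Dimensional matrix (Θ×I×M by X1×X2×X3×X4×X5):
  Θ: [ 2  0  1 -2  1]
  I: [-1  1  0  1  0]
  M: [-1 -1 -1  1 -1]
RREF → pivots at {X1,X2} ⇒ r = 2

2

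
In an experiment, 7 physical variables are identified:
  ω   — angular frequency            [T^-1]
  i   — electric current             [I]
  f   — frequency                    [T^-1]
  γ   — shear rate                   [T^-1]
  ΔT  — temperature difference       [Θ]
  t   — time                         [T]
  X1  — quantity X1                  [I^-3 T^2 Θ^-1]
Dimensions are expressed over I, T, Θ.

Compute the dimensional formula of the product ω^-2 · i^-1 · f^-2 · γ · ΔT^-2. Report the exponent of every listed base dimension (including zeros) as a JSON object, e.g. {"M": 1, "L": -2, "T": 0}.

{"I": -1, "T": 3, "Θ": -2}

Write exponents as rows I,T,Θ / cols ω,i,f,γ,ΔT,t,X1:
  I: [ 0  1  0  0  0  0 -3]
  T: [-1  0 -1 -1  0  1  2]
  Θ: [ 0  0  0  0  1  0 -1]
  [I]: (-2)·0+(-1)·1+(-2)·0+(1)·0+(-2)·0 = -1
  [T]: (-2)·-1+(-1)·0+(-2)·-1+(1)·-1+(-2)·0 = 3
  [Θ]: (-2)·0+(-1)·0+(-2)·0+(1)·0+(-2)·1 = -2
⇒ I^-1 T^3 Θ^-2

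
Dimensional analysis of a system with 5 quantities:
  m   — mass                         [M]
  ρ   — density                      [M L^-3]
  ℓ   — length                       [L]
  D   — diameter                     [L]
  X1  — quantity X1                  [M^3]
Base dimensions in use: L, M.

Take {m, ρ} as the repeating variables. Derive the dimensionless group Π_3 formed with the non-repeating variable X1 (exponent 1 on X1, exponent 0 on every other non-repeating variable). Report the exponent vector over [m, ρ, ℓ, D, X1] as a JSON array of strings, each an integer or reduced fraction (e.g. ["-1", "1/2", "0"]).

Exponent matrix [L,M] × [m,ρ,ℓ,D,X1]:
  L: [ 0 -3  1  1  0]
  M: [ 1  1  0  0  3]
Row reduction gives pivot columns m,ρ; rank = 2
Repeat: m,ρ; free: ℓ,D,X1
RREF:
  r0: [   1    0  1/3  1/3    3]
  r1: [   0    1 -1/3 -1/3    0]
Fix exponent of X1 at 1, ℓ at 0, D at 0; solve each RREF row for its pivot's exponent:
  r0: exp(m) + (3)·1 = 0 ⇒ exp(m) = -3
  r1: exp(ρ) + (0)·1 = 0 ⇒ exp(ρ) = 0
Π_3 = m^-3 · X1

["-3", "0", "0", "0", "1"]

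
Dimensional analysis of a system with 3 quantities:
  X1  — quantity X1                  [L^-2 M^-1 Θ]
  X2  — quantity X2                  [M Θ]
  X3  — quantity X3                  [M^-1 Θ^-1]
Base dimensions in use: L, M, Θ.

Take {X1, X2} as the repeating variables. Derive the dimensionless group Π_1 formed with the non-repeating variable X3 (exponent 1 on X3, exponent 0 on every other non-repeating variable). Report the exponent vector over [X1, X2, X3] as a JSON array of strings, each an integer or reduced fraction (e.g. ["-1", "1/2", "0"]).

["0", "1", "1"]

Write exponents as rows L,M,Θ / cols X1,X2,X3:
  L: [-2  0  0]
  M: [-1  1 -1]
  Θ: [ 1  1 -1]
RREF → pivots at {X1,X2} ⇒ r = 2
Pivot set = {X1,X2}, free = {X3}
RREF:
  r0: [   1    0    0]
  r1: [   0    1   -1]
  r2: [   0    0    0]
Fix exponent of X3 at 1; solve each RREF row for its pivot's exponent:
  r0: exp(X1) + (0)·1 = 0 ⇒ exp(X1) = 0
  r1: exp(X2) + (-1)·1 = 0 ⇒ exp(X2) = 1
Π_1 = X2 · X3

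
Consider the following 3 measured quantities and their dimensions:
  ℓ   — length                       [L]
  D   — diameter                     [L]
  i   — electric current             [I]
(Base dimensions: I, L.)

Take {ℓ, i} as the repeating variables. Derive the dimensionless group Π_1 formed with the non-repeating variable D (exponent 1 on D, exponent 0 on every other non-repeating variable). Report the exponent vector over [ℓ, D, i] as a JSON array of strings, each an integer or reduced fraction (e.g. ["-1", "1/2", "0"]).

["-1", "1", "0"]

Exponent matrix [I,L] × [ℓ,D,i]:
  I: [ 0  0  1]
  L: [ 1  1  0]
Echelon form has 2 nonzero rows (pivots: ℓ,i)
Repeat: ℓ,i; free: D
RREF:
  r0: [   1    1    0]
  r1: [   0    0    1]
Fix exponent of D at 1; solve each RREF row for its pivot's exponent:
  r0: exp(ℓ) + (1)·1 = 0 ⇒ exp(ℓ) = -1
  r1: exp(i) + (0)·1 = 0 ⇒ exp(i) = 0
Π_1 = ℓ^-1 · D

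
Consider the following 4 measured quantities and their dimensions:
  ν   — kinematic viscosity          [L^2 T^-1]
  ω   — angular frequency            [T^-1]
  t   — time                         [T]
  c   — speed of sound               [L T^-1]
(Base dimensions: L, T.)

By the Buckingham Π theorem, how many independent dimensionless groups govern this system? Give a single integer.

Write exponents as rows L,T / cols ν,ω,t,c:
  L: [ 2  0  0  1]
  T: [-1 -1  1 -1]
Echelon form has 2 nonzero rows (pivots: ν,ω)
4 vars − rank 2 = 2 Π groups

2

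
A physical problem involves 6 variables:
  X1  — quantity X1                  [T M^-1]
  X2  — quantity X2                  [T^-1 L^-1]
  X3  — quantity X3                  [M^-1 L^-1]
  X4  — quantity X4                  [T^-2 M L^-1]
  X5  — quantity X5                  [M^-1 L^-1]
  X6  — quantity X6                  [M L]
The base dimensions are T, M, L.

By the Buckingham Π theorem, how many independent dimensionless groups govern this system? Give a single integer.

Write exponents as rows T,M,L / cols X1,X2,X3,X4,X5,X6:
  T: [ 1 -1  0 -2  0  0]
  M: [-1  0 -1  1 -1  1]
  L: [ 0 -1 -1 -1 -1  1]
RREF → pivots at {X1,X2} ⇒ r = 2
n=6, r=2 ⇒ 4 dimensionless groups

4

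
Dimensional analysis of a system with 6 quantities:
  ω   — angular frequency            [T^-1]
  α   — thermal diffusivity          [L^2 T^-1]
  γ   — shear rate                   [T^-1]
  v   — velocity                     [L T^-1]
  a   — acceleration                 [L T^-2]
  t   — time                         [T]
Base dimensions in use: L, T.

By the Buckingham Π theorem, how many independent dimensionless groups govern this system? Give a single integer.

Write exponents as rows L,T / cols ω,α,γ,v,a,t:
  L: [ 0  2  0  1  1  0]
  T: [-1 -1 -1 -1 -2  1]
Row reduction gives pivot columns ω,α; rank = 2
6 vars − rank 2 = 4 Π groups

4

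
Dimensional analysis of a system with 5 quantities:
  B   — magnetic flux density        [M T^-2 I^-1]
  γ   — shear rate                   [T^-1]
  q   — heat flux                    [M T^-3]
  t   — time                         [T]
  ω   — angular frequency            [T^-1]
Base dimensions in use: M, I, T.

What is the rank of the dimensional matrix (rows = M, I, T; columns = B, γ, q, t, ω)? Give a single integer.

Write exponents as rows M,I,T / cols B,γ,q,t,ω:
  M: [ 1  0  1  0  0]
  I: [-1  0  0  0  0]
  T: [-2 -1 -3  1 -1]
Echelon form has 3 nonzero rows (pivots: B,γ,q)

3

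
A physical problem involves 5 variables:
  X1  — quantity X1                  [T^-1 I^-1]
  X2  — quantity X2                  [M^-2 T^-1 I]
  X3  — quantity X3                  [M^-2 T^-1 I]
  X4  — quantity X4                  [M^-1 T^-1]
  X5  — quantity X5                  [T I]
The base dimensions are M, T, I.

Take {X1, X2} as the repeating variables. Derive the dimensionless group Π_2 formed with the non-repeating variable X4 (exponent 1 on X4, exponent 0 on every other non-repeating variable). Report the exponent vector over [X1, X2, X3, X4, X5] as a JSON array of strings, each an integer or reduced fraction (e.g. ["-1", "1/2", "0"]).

Exponent matrix [M,T,I] × [X1,X2,X3,X4,X5]:
  M: [ 0 -2 -2 -1  0]
  T: [-1 -1 -1 -1  1]
  I: [-1  1  1  0  1]
Row reduction gives pivot columns X1,X2; rank = 2
Pivot set = {X1,X2}, free = {X3,X4,X5}
RREF:
  r0: [   1    0    0  1/2   -1]
  r1: [   0    1    1  1/2    0]
  r2: [   0    0    0    0    0]
Fix exponent of X4 at 1, X3 at 0, X5 at 0; solve each RREF row for its pivot's exponent:
  r0: exp(X1) + (1/2)·1 = 0 ⇒ exp(X1) = -1/2
  r1: exp(X2) + (1/2)·1 = 0 ⇒ exp(X2) = -1/2
Π_2 = X1^(-1/2) · X2^(-1/2) · X4

["-1/2", "-1/2", "0", "1", "0"]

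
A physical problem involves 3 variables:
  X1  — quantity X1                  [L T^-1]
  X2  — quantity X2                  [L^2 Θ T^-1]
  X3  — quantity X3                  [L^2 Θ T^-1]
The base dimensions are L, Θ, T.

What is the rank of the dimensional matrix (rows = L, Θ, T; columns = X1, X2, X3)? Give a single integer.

Write exponents as rows L,Θ,T / cols X1,X2,X3:
  L: [ 1  2  2]
  Θ: [ 0  1  1]
  T: [-1 -1 -1]
Echelon form has 2 nonzero rows (pivots: X1,X2)

2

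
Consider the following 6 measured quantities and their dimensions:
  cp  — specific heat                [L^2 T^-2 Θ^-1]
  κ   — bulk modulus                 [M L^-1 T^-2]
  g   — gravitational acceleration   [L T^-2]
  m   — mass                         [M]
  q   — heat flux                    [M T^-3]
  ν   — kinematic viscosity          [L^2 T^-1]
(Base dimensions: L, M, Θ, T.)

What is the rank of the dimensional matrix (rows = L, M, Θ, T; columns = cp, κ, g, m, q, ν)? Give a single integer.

4

Exponent matrix [L,M,Θ,T] × [cp,κ,g,m,q,ν]:
  L: [ 2 -1  1  0  0  2]
  M: [ 0  1  0  1  1  0]
  Θ: [-1  0  0  0  0  0]
  T: [-2 -2 -2  0 -3 -1]
RREF → pivots at {cp,κ,g,m} ⇒ r = 4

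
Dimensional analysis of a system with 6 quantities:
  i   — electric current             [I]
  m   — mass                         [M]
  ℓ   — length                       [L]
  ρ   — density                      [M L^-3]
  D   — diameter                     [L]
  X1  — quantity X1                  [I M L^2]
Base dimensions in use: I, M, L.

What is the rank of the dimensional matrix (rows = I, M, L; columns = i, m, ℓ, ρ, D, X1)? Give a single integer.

3

Dimensional matrix (I×M×L by i×m×ℓ×ρ×D×X1):
  I: [ 1  0  0  0  0  1]
  M: [ 0  1  0  1  0  1]
  L: [ 0  0  1 -3  1  2]
Echelon form has 3 nonzero rows (pivots: i,m,ℓ)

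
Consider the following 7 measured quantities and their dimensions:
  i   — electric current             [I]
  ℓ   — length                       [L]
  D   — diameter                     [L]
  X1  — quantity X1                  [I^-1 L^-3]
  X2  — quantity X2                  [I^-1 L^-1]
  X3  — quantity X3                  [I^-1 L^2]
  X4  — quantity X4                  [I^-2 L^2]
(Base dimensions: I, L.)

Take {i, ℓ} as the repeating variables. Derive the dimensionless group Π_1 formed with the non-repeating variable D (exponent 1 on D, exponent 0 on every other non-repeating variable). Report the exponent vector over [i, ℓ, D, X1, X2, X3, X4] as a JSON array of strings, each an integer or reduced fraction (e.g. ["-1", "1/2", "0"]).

["0", "-1", "1", "0", "0", "0", "0"]

Write exponents as rows I,L / cols i,ℓ,D,X1,X2,X3,X4:
  I: [ 1  0  0 -1 -1 -1 -2]
  L: [ 0  1  1 -3 -1  2  2]
Row reduction gives pivot columns i,ℓ; rank = 2
Pivot set = {i,ℓ}, free = {D,X1,X2,X3,X4}
RREF:
  r0: [   1    0    0   -1   -1   -1   -2]
  r1: [   0    1    1   -3   -1    2    2]
Fix exponent of D at 1, X1 at 0, X2 at 0, X3 at 0, X4 at 0; solve each RREF row for its pivot's exponent:
  r0: exp(i) + (0)·1 = 0 ⇒ exp(i) = 0
  r1: exp(ℓ) + (1)·1 = 0 ⇒ exp(ℓ) = -1
Π_1 = ℓ^-1 · D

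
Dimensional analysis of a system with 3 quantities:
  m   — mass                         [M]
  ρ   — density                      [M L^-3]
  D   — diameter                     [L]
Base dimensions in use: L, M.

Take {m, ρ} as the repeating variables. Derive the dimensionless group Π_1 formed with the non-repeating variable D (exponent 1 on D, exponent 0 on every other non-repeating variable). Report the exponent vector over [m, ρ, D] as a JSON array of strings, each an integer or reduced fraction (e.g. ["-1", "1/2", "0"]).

Dimensional matrix (L×M by m×ρ×D):
  L: [ 0 -3  1]
  M: [ 1  1  0]
Row reduction gives pivot columns m,ρ; rank = 2
Repeat: m,ρ; free: D
RREF:
  r0: [   1    0  1/3]
  r1: [   0    1 -1/3]
Fix exponent of D at 1; solve each RREF row for its pivot's exponent:
  r0: exp(m) + (1/3)·1 = 0 ⇒ exp(m) = -1/3
  r1: exp(ρ) + (-1/3)·1 = 0 ⇒ exp(ρ) = 1/3
Π_1 = m^(-1/3) · ρ^(1/3) · D

["-1/3", "1/3", "1"]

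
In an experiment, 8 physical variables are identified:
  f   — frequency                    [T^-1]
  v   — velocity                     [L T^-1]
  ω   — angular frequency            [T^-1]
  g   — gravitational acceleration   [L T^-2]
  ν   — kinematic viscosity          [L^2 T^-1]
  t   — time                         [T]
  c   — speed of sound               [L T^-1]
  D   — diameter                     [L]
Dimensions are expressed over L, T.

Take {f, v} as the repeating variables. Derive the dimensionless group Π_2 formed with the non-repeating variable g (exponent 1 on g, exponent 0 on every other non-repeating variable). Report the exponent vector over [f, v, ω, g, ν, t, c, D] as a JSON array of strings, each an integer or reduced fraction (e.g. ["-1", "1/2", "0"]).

["-1", "-1", "0", "1", "0", "0", "0", "0"]

Exponent matrix [L,T] × [f,v,ω,g,ν,t,c,D]:
  L: [ 0  1  0  1  2  0  1  1]
  T: [-1 -1 -1 -2 -1  1 -1  0]
Echelon form has 2 nonzero rows (pivots: f,v)
Repeat: f,v; free: ω,g,ν,t,c,D
RREF:
  r0: [   1    0    1    1   -1   -1    0   -1]
  r1: [   0    1    0    1    2    0    1    1]
Fix exponent of g at 1, ω at 0, ν at 0, t at 0, c at 0, D at 0; solve each RREF row for its pivot's exponent:
  r0: exp(f) + (1)·1 = 0 ⇒ exp(f) = -1
  r1: exp(v) + (1)·1 = 0 ⇒ exp(v) = -1
Π_2 = f^-1 · v^-1 · g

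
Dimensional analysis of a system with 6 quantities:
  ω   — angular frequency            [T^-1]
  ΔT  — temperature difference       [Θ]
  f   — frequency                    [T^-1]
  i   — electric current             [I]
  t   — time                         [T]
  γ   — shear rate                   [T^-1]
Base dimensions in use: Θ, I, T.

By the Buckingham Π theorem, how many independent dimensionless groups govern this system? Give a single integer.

Write exponents as rows Θ,I,T / cols ω,ΔT,f,i,t,γ:
  Θ: [ 0  1  0  0  0  0]
  I: [ 0  0  0  1  0  0]
  T: [-1  0 -1  0  1 -1]
RREF → pivots at {ω,ΔT,i} ⇒ r = 3
Π count = n − r = 6 − 3 = 3

3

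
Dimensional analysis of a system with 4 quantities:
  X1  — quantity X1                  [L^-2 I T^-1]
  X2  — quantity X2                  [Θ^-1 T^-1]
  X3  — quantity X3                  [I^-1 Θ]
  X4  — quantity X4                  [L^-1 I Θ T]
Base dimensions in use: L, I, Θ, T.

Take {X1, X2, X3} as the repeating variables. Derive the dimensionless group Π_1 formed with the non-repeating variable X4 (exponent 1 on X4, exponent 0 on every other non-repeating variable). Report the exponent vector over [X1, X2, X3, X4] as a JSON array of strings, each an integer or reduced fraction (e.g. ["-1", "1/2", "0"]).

Write exponents as rows L,I,Θ,T / cols X1,X2,X3,X4:
  L: [-2  0  0 -1]
  I: [ 1  0 -1  1]
  Θ: [ 0 -1  1  1]
  T: [-1 -1  0  1]
Row reduction gives pivot columns X1,X2,X3; rank = 3
Repeat: X1,X2,X3; free: X4
RREF:
  r0: [   1    0    0  1/2]
  r1: [   0    1    0 -3/2]
  r2: [   0    0    1 -1/2]
  r3: [   0    0    0    0]
Fix exponent of X4 at 1; solve each RREF row for its pivot's exponent:
  r0: exp(X1) + (1/2)·1 = 0 ⇒ exp(X1) = -1/2
  r1: exp(X2) + (-3/2)·1 = 0 ⇒ exp(X2) = 3/2
  r2: exp(X3) + (-1/2)·1 = 0 ⇒ exp(X3) = 1/2
Π_1 = X1^(-1/2) · X2^(3/2) · X3^(1/2) · X4

["-1/2", "3/2", "1/2", "1"]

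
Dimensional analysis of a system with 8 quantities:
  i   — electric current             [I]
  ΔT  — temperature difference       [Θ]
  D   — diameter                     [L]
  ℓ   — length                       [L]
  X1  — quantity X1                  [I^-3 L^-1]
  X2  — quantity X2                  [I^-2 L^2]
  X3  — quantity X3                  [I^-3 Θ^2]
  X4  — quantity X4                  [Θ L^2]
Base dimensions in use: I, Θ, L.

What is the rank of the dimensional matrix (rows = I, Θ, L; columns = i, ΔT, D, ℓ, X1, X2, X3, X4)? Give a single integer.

Dimensional matrix (I×Θ×L by i×ΔT×D×ℓ×X1×X2×X3×X4):
  I: [ 1  0  0  0 -3 -2 -3  0]
  Θ: [ 0  1  0  0  0  0  2  1]
  L: [ 0  0  1  1 -1  2  0  2]
RREF → pivots at {i,ΔT,D} ⇒ r = 3

3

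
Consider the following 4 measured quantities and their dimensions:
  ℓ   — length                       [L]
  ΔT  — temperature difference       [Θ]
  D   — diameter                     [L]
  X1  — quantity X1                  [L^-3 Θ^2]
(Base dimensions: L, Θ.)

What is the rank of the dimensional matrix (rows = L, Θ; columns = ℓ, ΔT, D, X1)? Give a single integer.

Write exponents as rows L,Θ / cols ℓ,ΔT,D,X1:
  L: [ 1  0  1 -3]
  Θ: [ 0  1  0  2]
RREF → pivots at {ℓ,ΔT} ⇒ r = 2

2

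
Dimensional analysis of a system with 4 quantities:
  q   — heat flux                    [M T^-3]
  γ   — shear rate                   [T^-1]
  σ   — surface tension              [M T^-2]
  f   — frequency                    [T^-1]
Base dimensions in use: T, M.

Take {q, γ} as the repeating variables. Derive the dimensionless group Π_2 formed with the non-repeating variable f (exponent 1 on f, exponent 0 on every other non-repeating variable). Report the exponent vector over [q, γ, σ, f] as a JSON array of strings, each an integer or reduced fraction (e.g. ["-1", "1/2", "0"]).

Write exponents as rows T,M / cols q,γ,σ,f:
  T: [-3 -1 -2 -1]
  M: [ 1  0  1  0]
RREF → pivots at {q,γ} ⇒ r = 2
Pivot set = {q,γ}, free = {σ,f}
RREF:
  r0: [   1    0    1    0]
  r1: [   0    1   -1    1]
Fix exponent of f at 1, σ at 0; solve each RREF row for its pivot's exponent:
  r0: exp(q) + (0)·1 = 0 ⇒ exp(q) = 0
  r1: exp(γ) + (1)·1 = 0 ⇒ exp(γ) = -1
Π_2 = γ^-1 · f

["0", "-1", "0", "1"]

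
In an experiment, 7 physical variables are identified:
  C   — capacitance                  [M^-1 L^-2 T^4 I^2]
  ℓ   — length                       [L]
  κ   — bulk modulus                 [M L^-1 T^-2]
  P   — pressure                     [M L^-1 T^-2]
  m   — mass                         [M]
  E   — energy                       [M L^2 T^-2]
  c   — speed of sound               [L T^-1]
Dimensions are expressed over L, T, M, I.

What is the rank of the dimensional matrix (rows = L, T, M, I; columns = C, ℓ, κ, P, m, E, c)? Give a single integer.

Dimensional matrix (L×T×M×I by C×ℓ×κ×P×m×E×c):
  L: [-2  1 -1 -1  0  2  1]
  T: [ 4  0 -2 -2  0 -2 -1]
  M: [-1  0  1  1  1  1  0]
  I: [ 2  0  0  0  0  0  0]
RREF → pivots at {C,ℓ,κ,m} ⇒ r = 4

4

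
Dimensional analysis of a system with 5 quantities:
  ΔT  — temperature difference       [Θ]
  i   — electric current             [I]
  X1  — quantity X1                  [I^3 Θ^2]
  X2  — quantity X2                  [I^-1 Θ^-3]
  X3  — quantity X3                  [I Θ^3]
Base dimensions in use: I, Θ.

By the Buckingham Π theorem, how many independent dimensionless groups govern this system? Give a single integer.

3

Exponent matrix [I,Θ] × [ΔT,i,X1,X2,X3]:
  I: [ 0  1  3 -1  1]
  Θ: [ 1  0  2 -3  3]
Row reduction gives pivot columns ΔT,i; rank = 2
n=5, r=2 ⇒ 3 dimensionless groups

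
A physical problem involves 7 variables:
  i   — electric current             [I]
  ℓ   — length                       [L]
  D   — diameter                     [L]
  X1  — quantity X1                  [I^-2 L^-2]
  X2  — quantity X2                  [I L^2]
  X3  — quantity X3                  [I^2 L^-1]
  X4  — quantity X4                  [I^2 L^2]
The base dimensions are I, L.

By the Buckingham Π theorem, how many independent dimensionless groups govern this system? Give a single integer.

Dimensional matrix (I×L by i×ℓ×D×X1×X2×X3×X4):
  I: [ 1  0  0 -2  1  2  2]
  L: [ 0  1  1 -2  2 -1  2]
RREF → pivots at {i,ℓ} ⇒ r = 2
7 vars − rank 2 = 5 Π groups

5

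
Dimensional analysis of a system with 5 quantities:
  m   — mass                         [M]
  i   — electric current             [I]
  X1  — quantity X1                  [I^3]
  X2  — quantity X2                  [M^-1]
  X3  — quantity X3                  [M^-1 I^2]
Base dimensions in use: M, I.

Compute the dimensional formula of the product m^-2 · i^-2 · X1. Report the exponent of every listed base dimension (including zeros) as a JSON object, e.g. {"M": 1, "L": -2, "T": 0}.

{"M": -2, "I": 1}

Write exponents as rows M,I / cols m,i,X1,X2,X3:
  M: [ 1  0  0 -1 -1]
  I: [ 0  1  3  0  2]
  [M]: (-2)·1+(-2)·0+(1)·0 = -2
  [I]: (-2)·0+(-2)·1+(1)·3 = 1
⇒ M^-2 I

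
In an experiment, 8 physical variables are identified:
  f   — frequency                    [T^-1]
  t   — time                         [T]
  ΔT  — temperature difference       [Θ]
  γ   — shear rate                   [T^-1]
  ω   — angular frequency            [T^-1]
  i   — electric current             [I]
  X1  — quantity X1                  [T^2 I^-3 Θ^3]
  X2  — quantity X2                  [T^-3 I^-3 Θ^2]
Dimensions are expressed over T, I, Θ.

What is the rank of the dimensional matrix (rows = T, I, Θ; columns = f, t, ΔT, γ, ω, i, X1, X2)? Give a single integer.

3

Exponent matrix [T,I,Θ] × [f,t,ΔT,γ,ω,i,X1,X2]:
  T: [-1  1  0 -1 -1  0  2 -3]
  I: [ 0  0  0  0  0  1 -3 -3]
  Θ: [ 0  0  1  0  0  0  3  2]
RREF → pivots at {f,ΔT,i} ⇒ r = 3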